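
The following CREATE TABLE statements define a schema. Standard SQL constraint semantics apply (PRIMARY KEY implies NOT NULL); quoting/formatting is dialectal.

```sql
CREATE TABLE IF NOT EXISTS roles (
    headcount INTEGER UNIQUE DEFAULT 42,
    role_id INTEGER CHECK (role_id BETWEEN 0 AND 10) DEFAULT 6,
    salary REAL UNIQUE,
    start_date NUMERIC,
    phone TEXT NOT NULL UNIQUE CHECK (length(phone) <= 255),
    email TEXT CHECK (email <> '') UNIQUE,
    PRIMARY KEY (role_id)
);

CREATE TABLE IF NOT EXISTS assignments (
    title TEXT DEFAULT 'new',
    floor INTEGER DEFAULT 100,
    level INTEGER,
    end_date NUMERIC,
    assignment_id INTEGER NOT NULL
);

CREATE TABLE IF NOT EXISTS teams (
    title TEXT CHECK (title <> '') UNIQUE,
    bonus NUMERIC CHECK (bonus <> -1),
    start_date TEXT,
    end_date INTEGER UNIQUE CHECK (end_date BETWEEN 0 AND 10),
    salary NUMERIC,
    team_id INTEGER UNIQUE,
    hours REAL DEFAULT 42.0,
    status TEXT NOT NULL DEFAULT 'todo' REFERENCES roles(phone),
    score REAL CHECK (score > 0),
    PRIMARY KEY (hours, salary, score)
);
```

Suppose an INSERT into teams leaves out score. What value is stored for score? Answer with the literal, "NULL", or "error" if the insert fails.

error

score has no DEFAULT clause.
Omitting it would insert NULL, but it is part of the PRIMARY KEY, so the INSERT fails.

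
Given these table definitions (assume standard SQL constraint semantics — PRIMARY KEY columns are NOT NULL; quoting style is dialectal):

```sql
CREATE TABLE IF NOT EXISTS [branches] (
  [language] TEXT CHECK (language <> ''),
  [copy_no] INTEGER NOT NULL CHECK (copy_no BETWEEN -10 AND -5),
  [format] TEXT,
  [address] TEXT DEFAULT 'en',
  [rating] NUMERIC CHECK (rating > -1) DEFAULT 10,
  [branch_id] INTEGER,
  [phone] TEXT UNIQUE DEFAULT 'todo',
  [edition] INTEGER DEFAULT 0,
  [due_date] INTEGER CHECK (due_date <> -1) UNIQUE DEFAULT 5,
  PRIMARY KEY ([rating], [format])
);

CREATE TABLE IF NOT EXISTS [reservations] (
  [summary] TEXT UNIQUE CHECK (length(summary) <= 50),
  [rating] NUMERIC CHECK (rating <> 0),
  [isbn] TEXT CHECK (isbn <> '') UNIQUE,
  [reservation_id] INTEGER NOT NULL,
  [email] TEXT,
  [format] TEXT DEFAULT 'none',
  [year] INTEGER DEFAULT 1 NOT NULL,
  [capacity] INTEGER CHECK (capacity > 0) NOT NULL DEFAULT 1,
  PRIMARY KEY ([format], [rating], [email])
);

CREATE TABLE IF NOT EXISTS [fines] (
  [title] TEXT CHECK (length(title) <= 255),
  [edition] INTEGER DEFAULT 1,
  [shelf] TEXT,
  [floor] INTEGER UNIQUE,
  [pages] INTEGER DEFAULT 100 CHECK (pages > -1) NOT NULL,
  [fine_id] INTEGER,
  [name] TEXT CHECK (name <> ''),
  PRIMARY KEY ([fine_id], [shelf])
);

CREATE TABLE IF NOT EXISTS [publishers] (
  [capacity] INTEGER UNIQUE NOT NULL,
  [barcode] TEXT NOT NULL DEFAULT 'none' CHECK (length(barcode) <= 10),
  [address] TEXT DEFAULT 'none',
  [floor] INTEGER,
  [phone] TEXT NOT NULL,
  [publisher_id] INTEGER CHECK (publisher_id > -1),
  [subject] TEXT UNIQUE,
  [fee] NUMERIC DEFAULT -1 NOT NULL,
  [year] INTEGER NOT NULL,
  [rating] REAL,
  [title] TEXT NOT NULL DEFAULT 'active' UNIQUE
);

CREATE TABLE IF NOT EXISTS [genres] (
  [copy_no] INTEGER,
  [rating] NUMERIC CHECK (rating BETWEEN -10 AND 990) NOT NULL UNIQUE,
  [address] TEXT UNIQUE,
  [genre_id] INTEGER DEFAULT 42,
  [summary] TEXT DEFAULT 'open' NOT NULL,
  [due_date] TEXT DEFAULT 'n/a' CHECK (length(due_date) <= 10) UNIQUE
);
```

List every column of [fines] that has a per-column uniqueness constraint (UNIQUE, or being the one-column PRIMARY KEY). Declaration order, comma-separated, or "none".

floor

- title: no UNIQUE or single-column PK constraint.
- edition: no UNIQUE or single-column PK constraint.
- shelf: part of a composite PRIMARY KEY — only the tuple is unique, not this column on its own.
- floor: declared UNIQUE → unique.
- pages: no UNIQUE or single-column PK constraint.
- fine_id: part of a composite PRIMARY KEY — only the tuple is unique, not this column on its own.
- name: no UNIQUE or single-column PK constraint.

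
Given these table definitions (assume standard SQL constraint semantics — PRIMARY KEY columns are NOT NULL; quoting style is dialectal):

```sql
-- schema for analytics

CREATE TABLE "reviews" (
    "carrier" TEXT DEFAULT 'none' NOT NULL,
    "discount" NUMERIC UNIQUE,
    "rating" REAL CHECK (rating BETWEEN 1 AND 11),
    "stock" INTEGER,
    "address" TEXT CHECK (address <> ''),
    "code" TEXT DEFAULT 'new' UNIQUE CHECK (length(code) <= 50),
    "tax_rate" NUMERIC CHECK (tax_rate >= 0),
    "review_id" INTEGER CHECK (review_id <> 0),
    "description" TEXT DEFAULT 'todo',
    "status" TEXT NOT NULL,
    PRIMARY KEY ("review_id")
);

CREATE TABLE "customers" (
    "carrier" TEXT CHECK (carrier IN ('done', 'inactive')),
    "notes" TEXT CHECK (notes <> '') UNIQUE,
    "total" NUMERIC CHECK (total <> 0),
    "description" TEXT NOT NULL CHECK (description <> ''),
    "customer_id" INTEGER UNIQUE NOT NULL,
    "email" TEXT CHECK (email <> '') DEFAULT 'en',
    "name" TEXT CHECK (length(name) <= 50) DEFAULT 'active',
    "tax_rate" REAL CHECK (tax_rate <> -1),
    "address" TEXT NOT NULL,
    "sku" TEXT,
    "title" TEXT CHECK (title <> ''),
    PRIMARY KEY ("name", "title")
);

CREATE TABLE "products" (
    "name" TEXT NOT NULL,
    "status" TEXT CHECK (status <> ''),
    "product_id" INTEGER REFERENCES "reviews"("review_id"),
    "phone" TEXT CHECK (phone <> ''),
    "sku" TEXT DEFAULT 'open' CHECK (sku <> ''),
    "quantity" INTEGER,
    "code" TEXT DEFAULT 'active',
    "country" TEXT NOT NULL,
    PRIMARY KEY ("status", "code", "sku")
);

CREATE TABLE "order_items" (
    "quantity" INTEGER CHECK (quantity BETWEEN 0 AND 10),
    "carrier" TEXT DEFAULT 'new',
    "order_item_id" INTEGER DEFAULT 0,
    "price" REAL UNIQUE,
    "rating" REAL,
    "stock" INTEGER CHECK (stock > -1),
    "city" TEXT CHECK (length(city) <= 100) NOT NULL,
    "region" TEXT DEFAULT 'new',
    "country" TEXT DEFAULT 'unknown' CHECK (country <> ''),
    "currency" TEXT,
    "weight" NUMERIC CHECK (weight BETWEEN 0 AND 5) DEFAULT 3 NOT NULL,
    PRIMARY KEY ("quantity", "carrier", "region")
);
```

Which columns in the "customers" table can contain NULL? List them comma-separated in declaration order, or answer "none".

- carrier: CHECK does not forbid NULL (a CHECK constraint passes when its expression is NULL) → nullable.
- notes: CHECK does not forbid NULL (a CHECK constraint passes when its expression is NULL) → nullable.
- total: CHECK does not forbid NULL (a CHECK constraint passes when its expression is NULL) → nullable.
- description: declared NOT NULL → not nullable.
- customer_id: declared NOT NULL → not nullable.
- email: CHECK does not forbid NULL (a CHECK constraint passes when its expression is NULL) → nullable.
- name: part of the PRIMARY KEY, which implies NOT NULL → not nullable.
- tax_rate: CHECK does not forbid NULL (a CHECK constraint passes when its expression is NULL) → nullable.
- address: declared NOT NULL → not nullable.
- sku: no NOT NULL constraint applies → nullable.
- title: part of the PRIMARY KEY, which implies NOT NULL → not nullable.

carrier, notes, total, email, tax_rate, sku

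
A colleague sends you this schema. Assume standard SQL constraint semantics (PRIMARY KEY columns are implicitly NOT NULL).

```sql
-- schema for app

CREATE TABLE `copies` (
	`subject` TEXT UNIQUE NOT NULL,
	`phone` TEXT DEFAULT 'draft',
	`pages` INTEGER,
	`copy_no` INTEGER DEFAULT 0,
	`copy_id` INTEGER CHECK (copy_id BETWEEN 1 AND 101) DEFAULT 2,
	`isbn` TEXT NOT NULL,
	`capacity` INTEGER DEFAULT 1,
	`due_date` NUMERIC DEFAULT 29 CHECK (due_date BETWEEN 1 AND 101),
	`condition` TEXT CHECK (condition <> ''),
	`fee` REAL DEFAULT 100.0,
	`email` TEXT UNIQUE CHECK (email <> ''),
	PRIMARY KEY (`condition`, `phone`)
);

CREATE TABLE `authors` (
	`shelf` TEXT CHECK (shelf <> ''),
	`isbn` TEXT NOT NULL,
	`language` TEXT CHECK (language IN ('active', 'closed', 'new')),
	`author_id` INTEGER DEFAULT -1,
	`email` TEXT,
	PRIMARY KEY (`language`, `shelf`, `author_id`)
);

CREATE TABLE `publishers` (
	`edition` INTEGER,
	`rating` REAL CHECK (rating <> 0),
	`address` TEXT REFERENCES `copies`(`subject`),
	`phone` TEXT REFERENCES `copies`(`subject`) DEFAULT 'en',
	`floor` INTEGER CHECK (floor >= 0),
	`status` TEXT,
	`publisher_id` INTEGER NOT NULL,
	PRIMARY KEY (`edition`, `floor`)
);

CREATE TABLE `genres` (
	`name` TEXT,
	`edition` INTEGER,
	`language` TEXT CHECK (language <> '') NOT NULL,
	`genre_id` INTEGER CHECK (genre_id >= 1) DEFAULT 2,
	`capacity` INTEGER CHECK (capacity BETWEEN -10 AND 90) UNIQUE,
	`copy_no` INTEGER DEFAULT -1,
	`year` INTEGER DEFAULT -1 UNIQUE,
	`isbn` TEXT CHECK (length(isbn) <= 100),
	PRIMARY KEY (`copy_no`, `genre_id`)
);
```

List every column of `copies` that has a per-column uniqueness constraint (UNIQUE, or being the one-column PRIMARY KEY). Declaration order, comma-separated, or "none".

subject, email

- subject: declared UNIQUE → unique.
- phone: part of a composite PRIMARY KEY — only the tuple is unique, not this column on its own.
- pages: no UNIQUE or single-column PK constraint.
- copy_no: no UNIQUE or single-column PK constraint.
- copy_id: no UNIQUE or single-column PK constraint.
- isbn: no UNIQUE or single-column PK constraint.
- capacity: no UNIQUE or single-column PK constraint.
- due_date: no UNIQUE or single-column PK constraint.
- condition: part of a composite PRIMARY KEY — only the tuple is unique, not this column on its own.
- fee: no UNIQUE or single-column PK constraint.
- email: declared UNIQUE → unique.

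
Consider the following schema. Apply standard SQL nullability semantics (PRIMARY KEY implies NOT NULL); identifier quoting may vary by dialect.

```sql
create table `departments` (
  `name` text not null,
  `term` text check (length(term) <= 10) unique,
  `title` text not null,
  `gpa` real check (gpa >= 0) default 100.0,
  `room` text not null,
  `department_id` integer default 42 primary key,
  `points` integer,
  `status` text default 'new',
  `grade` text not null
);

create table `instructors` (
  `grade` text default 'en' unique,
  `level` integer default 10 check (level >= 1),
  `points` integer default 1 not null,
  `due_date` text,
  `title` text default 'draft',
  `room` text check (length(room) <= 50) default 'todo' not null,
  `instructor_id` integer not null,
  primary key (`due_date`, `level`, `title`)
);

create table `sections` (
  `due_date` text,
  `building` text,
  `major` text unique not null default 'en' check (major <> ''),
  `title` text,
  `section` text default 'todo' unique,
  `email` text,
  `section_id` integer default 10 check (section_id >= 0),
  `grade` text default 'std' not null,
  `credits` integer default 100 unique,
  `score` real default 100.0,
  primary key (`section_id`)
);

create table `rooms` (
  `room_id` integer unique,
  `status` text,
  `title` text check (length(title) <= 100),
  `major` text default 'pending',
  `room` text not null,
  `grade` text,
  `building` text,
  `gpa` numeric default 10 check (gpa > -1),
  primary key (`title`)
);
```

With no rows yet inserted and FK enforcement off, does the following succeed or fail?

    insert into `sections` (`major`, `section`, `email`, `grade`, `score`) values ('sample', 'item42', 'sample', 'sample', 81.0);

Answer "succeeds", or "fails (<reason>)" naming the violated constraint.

NOT NULL columns: grade is supplied; major is supplied; section_id defaults to 10.
CHECK constraints: 'sample' satisfies (major <> '').
No constraint is violated.

succeeds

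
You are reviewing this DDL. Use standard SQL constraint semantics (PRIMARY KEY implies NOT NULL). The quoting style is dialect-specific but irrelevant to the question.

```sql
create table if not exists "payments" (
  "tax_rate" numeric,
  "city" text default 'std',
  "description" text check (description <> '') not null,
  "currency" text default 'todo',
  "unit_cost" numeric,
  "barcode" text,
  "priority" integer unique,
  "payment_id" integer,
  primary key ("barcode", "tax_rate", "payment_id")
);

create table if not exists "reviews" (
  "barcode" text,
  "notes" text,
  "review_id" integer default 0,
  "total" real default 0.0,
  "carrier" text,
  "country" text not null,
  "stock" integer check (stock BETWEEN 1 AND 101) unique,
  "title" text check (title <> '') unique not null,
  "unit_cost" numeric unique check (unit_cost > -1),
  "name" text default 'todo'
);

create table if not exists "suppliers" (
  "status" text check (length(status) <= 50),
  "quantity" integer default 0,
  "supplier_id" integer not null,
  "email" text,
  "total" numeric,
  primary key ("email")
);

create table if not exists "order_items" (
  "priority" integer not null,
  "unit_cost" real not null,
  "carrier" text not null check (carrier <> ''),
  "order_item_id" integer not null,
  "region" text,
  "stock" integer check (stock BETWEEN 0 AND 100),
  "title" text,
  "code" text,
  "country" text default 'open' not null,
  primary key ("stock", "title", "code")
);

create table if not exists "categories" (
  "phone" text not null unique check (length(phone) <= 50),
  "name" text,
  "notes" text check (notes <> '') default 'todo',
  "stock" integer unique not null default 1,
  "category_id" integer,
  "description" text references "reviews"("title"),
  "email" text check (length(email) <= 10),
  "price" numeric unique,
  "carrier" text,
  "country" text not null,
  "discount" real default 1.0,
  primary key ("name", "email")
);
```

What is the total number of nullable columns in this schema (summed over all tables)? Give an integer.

payments: 4 nullable (city, currency, unit_cost, priority — PK (barcode, tax_rate, payment_id) and explicit NOT NULL columns excluded).
reviews: 8 nullable (barcode, notes, review_id, total, carrier, stock, unit_cost, name — PK none and explicit NOT NULL columns excluded).
suppliers: 3 nullable (status, quantity, total — PK (email) and explicit NOT NULL columns excluded).
order_items: 1 nullable (region — PK (stock, title, code) and explicit NOT NULL columns excluded).
categories: 6 nullable (notes, category_id, description, price, carrier, discount — PK (name, email) and explicit NOT NULL columns excluded).
Total: 4 + 8 + 3 + 1 + 6 = 22.

22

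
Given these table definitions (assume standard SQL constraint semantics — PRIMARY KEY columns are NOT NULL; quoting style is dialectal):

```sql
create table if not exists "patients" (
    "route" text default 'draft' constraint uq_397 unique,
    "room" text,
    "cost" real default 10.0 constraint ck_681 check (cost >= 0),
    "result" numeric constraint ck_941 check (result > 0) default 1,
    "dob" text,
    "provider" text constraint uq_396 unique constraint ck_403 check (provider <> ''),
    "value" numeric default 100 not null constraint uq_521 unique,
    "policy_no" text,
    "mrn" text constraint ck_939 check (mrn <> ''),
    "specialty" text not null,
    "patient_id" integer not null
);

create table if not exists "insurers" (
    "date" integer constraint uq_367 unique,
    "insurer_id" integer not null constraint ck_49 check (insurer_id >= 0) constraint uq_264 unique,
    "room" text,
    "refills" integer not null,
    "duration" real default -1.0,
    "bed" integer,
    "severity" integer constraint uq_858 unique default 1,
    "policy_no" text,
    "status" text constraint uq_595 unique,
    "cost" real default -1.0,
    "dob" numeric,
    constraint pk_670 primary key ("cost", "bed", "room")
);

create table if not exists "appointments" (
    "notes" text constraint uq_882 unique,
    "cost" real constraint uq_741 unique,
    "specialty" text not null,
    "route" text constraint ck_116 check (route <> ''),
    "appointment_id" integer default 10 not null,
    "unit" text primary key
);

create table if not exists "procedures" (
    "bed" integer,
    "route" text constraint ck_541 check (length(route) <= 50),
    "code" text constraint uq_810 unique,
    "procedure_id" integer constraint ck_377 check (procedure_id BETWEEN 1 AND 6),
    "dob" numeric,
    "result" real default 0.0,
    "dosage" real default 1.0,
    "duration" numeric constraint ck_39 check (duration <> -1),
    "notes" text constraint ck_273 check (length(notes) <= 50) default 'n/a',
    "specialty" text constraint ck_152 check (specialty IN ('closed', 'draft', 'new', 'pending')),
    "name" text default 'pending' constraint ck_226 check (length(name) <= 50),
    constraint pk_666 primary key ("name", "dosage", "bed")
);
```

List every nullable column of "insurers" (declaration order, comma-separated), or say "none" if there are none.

- date: UNIQUE does not imply NOT NULL → nullable.
- insurer_id: declared NOT NULL → not nullable.
- room: part of the PRIMARY KEY, which implies NOT NULL → not nullable.
- refills: declared NOT NULL → not nullable.
- duration: DEFAULT only fills an omitted column; an explicit NULL is still allowed → nullable.
- bed: part of the PRIMARY KEY, which implies NOT NULL → not nullable.
- severity: UNIQUE does not imply NOT NULL → nullable.
- policy_no: no NOT NULL constraint applies → nullable.
- status: UNIQUE does not imply NOT NULL → nullable.
- cost: part of the PRIMARY KEY, which implies NOT NULL → not nullable.
- dob: no NOT NULL constraint applies → nullable.

date, duration, severity, policy_no, status, dob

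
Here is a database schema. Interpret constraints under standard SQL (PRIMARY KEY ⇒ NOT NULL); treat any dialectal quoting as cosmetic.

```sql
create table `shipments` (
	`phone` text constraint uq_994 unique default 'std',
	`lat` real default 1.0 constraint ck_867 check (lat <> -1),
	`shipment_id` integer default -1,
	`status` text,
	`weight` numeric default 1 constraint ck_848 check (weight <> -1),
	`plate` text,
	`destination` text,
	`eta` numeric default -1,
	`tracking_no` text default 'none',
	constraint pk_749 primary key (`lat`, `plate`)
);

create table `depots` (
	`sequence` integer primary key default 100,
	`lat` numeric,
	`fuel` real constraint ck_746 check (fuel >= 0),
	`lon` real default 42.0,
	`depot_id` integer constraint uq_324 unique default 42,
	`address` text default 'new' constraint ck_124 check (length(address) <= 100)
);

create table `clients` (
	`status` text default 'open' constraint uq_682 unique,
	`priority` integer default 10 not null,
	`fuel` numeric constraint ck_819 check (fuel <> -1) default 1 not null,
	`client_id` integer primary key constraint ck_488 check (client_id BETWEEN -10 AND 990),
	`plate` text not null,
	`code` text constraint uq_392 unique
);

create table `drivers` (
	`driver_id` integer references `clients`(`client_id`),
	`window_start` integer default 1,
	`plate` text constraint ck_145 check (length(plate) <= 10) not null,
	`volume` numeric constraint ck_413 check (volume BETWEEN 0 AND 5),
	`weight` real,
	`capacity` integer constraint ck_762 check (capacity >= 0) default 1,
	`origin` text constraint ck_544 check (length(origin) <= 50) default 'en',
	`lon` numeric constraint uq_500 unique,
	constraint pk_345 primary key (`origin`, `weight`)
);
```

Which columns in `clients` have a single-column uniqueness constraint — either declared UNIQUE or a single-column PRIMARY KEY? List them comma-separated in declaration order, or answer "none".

- status: declared UNIQUE → unique.
- priority: no UNIQUE or single-column PK constraint.
- fuel: no UNIQUE or single-column PK constraint.
- client_id: single-column PRIMARY KEY → unique.
- plate: no UNIQUE or single-column PK constraint.
- code: declared UNIQUE → unique.

status, client_id, code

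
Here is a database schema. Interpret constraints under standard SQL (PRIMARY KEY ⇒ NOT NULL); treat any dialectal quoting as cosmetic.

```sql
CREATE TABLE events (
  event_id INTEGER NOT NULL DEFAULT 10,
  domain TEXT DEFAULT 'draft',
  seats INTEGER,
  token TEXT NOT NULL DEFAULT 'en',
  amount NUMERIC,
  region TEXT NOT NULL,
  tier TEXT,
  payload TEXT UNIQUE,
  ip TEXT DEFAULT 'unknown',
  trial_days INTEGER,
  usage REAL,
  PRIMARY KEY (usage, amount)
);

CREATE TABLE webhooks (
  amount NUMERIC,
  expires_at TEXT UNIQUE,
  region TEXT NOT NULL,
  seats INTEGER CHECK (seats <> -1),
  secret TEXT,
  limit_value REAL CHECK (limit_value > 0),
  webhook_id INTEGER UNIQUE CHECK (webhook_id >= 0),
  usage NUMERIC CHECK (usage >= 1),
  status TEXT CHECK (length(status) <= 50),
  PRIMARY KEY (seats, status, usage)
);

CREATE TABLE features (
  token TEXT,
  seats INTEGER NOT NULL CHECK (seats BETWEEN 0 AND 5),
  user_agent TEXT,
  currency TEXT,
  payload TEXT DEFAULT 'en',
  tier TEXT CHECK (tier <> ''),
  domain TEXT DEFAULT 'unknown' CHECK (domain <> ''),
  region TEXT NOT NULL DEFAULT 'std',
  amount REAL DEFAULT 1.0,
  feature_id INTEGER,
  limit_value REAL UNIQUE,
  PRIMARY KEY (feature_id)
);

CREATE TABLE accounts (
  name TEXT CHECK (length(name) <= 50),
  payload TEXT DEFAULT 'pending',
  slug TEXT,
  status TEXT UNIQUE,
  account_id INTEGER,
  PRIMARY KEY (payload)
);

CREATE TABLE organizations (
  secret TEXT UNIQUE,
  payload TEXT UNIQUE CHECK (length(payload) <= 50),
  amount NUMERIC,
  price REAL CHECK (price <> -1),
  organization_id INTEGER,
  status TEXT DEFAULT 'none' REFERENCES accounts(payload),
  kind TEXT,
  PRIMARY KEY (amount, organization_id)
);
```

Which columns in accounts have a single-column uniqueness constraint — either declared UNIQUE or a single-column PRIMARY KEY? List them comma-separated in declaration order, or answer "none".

payload, status

- name: no UNIQUE or single-column PK constraint.
- payload: single-column PRIMARY KEY → unique.
- slug: no UNIQUE or single-column PK constraint.
- status: declared UNIQUE → unique.
- account_id: no UNIQUE or single-column PK constraint.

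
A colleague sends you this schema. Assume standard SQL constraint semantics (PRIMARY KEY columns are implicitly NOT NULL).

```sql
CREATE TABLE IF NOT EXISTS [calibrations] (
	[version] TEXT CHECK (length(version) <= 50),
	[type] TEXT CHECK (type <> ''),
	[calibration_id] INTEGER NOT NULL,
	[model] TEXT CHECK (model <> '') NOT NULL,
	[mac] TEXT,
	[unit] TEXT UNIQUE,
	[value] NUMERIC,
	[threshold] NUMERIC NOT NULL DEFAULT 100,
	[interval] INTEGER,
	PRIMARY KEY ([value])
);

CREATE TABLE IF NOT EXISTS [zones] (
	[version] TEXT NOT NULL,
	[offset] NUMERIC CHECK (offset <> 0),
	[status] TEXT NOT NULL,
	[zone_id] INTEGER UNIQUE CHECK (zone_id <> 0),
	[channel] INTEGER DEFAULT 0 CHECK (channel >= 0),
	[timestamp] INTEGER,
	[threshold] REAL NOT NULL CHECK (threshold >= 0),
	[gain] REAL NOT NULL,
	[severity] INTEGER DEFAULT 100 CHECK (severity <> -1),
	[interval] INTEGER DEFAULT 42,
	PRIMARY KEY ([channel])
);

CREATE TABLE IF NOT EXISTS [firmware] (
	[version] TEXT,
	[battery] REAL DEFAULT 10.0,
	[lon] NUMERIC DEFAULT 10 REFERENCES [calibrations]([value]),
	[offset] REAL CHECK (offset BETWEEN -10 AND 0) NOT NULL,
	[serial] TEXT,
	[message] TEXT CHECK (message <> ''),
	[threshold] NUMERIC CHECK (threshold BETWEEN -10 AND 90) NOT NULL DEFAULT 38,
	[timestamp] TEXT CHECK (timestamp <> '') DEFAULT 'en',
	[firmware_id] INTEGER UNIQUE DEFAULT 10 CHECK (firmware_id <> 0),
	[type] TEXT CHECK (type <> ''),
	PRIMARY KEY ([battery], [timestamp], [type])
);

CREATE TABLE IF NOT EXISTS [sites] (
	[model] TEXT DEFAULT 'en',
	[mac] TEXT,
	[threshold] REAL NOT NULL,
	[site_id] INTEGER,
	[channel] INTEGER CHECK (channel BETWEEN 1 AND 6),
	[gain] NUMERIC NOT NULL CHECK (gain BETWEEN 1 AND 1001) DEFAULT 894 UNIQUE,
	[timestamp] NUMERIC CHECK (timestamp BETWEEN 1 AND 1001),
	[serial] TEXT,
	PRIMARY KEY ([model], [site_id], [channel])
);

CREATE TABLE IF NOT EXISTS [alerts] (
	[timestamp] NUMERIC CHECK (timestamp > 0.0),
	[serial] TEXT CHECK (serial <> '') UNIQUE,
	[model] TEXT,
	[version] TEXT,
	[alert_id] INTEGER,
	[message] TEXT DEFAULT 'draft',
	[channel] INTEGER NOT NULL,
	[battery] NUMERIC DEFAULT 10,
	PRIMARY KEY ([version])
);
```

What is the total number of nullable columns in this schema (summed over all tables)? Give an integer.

calibrations: 5 nullable (version, type, mac, unit, interval — PK (value) and explicit NOT NULL columns excluded).
zones: 5 nullable (offset, zone_id, timestamp, severity, interval — PK (channel) and explicit NOT NULL columns excluded).
firmware: 5 nullable (version, lon, serial, message, firmware_id — PK (battery, timestamp, type) and explicit NOT NULL columns excluded).
sites: 3 nullable (mac, timestamp, serial — PK (model, site_id, channel) and explicit NOT NULL columns excluded).
alerts: 6 nullable (timestamp, serial, model, alert_id, message, battery — PK (version) and explicit NOT NULL columns excluded).
Total: 5 + 5 + 5 + 3 + 6 = 24.

24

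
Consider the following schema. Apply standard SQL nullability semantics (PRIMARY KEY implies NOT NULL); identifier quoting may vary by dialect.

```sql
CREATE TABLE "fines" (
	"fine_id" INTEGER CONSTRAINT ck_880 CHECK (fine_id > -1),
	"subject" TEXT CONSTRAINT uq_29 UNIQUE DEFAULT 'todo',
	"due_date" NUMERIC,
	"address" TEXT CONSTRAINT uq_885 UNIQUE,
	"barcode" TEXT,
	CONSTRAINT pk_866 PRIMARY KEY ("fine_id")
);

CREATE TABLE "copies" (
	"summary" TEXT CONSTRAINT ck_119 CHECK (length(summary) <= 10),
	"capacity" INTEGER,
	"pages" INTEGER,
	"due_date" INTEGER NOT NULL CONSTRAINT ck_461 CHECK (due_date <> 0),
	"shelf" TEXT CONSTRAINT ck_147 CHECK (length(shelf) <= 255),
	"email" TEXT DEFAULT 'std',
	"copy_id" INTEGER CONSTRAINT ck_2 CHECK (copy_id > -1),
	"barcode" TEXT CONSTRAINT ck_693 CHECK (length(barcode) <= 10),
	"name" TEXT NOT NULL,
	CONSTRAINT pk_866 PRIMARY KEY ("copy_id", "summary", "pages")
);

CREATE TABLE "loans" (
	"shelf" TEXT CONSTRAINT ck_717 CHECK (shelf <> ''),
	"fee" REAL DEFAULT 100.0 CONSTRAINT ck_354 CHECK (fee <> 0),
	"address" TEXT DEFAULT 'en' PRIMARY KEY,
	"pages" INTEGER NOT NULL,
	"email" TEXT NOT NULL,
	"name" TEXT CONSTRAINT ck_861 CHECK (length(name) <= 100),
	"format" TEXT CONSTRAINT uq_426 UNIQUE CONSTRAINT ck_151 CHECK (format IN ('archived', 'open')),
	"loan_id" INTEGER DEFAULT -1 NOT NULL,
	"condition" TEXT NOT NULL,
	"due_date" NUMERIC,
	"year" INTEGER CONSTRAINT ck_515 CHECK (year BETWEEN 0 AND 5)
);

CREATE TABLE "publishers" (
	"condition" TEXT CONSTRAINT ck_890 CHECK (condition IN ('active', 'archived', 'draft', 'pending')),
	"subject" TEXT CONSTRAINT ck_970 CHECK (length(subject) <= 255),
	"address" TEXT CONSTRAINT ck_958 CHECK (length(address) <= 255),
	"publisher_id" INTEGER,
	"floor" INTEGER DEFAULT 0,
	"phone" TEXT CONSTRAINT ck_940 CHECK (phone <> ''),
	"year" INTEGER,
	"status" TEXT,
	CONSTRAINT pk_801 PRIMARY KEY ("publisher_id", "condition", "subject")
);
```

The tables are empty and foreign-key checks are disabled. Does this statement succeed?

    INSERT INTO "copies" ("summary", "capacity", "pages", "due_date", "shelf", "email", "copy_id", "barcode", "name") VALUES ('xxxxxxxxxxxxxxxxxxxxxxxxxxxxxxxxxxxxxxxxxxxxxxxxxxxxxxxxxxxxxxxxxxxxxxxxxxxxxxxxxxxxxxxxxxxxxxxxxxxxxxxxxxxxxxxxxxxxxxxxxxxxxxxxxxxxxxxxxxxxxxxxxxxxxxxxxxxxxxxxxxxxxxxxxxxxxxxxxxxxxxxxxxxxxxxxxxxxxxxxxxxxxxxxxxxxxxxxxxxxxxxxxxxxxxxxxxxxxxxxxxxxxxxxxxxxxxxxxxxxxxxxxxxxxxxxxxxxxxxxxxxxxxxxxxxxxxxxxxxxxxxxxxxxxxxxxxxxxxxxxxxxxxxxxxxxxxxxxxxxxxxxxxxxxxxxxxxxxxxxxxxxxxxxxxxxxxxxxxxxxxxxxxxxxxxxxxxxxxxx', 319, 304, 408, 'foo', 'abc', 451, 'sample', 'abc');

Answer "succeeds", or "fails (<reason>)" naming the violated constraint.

fails (CHECK on summary)

The value 'xxxxxxxxxxxxxxxxxxxxxxxxxxxxxxxxxxxxxxxxxxxxxxxxxxxxxxxxxxxxxxxxxxxxxxxxxxxxxxxxxxxxxxxxxxxxxxxxxxxxxxxxxxxxxxxxxxxxxxxxxxxxxxxxxxxxxxxxxxxxxxxxxxxxxxxxxxxxxxxxxxxxxxxxxxxxxxxxxxxxxxxxxxxxxxxxxxxxxxxxxxxxxxxxxxxxxxxxxxxxxxxxxxxxxxxxxxxxxxxxxxxxxxxxxxxxxxxxxxxxxxxxxxxxxxxxxxxxxxxxxxxxxxxxxxxxxxxxxxxxxxxxxxxxxxxxxxxxxxxxxxxxxxxxxxxxxxxxxxxxxxxxxxxxxxxxxxxxxxxxxxxxxxxxxxxxxxxxxxxxxxxxxxxxxxxxxxxxxxxx' for summary violates CHECK (length(summary) <= 10).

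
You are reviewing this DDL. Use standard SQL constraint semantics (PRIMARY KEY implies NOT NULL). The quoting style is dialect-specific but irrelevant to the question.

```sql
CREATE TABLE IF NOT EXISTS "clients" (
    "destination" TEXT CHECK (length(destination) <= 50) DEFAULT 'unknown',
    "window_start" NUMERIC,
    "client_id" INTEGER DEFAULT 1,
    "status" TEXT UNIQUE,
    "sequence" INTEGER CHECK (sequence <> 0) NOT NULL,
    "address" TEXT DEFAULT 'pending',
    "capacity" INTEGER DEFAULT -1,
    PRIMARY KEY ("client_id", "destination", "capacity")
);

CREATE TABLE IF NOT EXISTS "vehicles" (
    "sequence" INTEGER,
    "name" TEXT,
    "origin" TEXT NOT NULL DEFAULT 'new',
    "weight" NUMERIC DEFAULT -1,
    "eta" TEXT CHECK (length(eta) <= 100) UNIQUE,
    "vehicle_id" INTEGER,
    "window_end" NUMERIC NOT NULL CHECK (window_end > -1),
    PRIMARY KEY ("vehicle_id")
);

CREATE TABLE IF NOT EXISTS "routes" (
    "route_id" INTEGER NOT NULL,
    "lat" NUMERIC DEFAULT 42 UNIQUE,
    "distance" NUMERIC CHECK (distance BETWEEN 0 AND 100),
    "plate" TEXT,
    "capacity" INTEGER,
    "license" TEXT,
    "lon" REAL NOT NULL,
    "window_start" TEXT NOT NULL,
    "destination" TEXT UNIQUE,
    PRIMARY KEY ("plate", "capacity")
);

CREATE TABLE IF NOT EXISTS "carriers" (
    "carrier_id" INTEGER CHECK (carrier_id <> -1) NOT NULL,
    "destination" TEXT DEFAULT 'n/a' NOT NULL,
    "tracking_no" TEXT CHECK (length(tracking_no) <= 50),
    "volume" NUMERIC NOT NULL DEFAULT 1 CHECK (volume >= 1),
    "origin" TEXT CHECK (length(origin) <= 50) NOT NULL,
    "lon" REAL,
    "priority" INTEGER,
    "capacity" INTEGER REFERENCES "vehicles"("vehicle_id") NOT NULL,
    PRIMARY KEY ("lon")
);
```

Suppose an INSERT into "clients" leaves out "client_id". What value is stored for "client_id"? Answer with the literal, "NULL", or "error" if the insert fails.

client_id has an explicit DEFAULT 1.
When the column is omitted from an INSERT, that default is used.

1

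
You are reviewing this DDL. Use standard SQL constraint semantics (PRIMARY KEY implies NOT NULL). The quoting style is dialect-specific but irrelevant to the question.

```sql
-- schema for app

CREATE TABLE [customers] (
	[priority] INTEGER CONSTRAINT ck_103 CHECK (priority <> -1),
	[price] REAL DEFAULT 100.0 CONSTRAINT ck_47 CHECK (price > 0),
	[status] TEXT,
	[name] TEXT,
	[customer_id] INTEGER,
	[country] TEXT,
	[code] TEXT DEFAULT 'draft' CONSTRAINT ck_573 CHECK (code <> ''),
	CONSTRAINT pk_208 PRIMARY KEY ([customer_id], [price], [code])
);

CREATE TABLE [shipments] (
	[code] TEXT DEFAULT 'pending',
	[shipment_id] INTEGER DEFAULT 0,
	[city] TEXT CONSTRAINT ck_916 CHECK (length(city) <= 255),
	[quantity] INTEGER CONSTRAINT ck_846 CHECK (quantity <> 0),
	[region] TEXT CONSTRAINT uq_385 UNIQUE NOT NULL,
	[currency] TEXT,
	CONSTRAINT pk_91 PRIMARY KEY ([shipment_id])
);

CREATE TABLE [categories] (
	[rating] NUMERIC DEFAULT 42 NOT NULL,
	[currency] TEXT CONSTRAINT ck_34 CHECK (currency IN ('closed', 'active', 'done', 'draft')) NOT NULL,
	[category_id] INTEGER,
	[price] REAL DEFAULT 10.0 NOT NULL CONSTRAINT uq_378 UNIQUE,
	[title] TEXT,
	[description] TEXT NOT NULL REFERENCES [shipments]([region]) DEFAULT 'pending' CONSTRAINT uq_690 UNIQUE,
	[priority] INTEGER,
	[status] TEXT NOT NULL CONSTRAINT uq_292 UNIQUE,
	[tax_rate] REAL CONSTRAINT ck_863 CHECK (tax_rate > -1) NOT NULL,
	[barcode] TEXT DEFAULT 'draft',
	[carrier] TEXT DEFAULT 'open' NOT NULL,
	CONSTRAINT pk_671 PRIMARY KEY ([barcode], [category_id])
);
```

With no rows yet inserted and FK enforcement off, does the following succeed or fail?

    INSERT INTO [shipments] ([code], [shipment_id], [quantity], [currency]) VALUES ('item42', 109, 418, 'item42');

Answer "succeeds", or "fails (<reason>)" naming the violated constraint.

fails (NOT NULL on region)

region is omitted from the column list and has no DEFAULT, so it would receive NULL.
But region is declared NOT NULL.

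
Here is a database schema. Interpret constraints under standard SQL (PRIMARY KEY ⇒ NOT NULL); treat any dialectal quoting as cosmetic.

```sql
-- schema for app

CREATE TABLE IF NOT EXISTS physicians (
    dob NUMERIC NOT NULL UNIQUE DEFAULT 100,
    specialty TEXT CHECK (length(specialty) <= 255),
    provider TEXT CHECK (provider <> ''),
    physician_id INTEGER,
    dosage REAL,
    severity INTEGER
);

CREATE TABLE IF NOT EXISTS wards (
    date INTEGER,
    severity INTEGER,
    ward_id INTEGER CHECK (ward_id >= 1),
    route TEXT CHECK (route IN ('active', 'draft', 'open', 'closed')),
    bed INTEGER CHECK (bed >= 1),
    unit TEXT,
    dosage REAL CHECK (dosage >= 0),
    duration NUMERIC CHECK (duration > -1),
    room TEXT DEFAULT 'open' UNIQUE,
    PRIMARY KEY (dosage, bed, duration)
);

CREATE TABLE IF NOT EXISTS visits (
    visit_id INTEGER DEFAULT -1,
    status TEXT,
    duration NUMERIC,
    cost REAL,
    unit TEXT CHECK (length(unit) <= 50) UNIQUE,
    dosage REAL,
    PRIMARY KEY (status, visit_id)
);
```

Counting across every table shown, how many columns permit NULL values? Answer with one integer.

15

physicians: 5 nullable (specialty, provider, physician_id, dosage, severity — PK none and explicit NOT NULL columns excluded).
wards: 6 nullable (date, severity, ward_id, route, unit, room — PK (dosage, bed, duration) and explicit NOT NULL columns excluded).
visits: 4 nullable (duration, cost, unit, dosage — PK (status, visit_id) and explicit NOT NULL columns excluded).
Total: 5 + 6 + 4 = 15.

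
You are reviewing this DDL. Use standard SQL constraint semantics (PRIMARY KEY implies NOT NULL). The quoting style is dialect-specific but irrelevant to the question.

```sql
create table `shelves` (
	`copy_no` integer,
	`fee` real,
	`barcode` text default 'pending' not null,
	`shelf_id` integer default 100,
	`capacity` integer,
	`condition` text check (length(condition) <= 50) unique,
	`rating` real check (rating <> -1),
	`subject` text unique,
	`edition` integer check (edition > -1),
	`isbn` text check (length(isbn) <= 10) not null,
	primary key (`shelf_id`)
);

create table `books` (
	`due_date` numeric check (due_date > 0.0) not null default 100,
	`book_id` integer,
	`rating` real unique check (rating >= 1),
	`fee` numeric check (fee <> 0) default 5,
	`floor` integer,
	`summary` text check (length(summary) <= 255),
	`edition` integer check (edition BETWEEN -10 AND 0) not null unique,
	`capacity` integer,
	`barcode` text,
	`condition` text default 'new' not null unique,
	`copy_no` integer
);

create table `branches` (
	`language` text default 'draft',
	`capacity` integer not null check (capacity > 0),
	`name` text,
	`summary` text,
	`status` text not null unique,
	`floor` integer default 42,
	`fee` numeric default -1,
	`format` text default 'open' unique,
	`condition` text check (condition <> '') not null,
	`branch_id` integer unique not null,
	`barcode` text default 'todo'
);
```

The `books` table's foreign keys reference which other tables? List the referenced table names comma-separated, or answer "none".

none

No column in books has a REFERENCES clause.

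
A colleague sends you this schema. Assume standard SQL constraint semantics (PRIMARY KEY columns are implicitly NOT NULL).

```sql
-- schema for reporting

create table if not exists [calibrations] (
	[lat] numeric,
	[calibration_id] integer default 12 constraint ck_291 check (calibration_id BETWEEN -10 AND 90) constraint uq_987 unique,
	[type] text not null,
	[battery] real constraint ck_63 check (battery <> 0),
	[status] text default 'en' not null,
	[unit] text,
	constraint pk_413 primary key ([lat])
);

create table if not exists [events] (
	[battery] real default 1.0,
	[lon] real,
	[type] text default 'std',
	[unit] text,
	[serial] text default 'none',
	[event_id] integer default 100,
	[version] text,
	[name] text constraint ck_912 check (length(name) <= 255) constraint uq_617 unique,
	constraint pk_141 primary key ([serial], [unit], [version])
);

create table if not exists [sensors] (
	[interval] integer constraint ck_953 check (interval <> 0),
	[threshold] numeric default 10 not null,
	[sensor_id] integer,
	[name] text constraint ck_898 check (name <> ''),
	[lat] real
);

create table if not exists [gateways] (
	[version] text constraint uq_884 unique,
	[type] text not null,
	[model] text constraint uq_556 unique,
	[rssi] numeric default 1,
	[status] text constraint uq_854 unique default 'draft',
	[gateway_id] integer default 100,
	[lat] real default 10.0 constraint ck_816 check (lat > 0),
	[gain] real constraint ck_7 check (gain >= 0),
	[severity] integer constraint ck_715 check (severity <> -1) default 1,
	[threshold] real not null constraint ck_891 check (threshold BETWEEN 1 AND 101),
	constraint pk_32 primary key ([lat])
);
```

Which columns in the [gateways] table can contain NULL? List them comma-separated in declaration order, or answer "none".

- version: UNIQUE does not imply NOT NULL → nullable.
- type: declared NOT NULL → not nullable.
- model: UNIQUE does not imply NOT NULL → nullable.
- rssi: DEFAULT only fills an omitted column; an explicit NULL is still allowed → nullable.
- status: UNIQUE does not imply NOT NULL → nullable.
- gateway_id: DEFAULT only fills an omitted column; an explicit NULL is still allowed → nullable.
- lat: part of the PRIMARY KEY, which implies NOT NULL → not nullable.
- gain: CHECK does not forbid NULL (a CHECK constraint passes when its expression is NULL) → nullable.
- severity: CHECK does not forbid NULL (a CHECK constraint passes when its expression is NULL) → nullable.
- threshold: declared NOT NULL → not nullable.

version, model, rssi, status, gateway_id, gain, severity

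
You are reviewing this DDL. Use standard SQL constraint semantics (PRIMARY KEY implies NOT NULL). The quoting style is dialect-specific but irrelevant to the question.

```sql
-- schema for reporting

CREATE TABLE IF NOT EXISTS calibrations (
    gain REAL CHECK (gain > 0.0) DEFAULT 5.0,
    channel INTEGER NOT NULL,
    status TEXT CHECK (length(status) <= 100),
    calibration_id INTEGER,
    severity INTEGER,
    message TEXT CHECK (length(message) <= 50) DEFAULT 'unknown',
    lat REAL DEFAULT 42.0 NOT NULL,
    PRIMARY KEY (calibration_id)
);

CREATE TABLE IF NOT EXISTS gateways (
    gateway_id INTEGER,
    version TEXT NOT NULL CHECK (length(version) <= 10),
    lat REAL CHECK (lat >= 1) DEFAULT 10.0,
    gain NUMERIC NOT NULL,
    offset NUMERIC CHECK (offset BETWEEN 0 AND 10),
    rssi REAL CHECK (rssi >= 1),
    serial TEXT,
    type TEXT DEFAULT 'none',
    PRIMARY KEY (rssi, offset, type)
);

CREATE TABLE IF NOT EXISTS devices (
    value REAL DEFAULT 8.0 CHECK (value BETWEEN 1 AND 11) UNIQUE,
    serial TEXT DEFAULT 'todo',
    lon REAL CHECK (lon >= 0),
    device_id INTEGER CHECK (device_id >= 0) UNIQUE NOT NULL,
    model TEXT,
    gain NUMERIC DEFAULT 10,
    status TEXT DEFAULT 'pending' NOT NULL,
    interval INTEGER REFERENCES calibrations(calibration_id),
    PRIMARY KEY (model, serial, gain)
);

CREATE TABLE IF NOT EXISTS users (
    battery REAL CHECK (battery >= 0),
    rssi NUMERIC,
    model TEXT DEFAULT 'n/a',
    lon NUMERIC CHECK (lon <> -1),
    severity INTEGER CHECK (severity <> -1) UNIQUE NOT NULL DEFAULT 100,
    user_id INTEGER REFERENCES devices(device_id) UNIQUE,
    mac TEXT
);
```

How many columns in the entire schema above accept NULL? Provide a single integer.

calibrations: 4 nullable (gain, status, severity, message — PK (calibration_id) and explicit NOT NULL columns excluded).
gateways: 3 nullable (gateway_id, lat, serial — PK (rssi, offset, type) and explicit NOT NULL columns excluded).
devices: 3 nullable (value, lon, interval — PK (model, serial, gain) and explicit NOT NULL columns excluded).
users: 6 nullable (battery, rssi, model, lon, user_id, mac — PK none and explicit NOT NULL columns excluded).
Total: 4 + 3 + 3 + 6 = 16.

16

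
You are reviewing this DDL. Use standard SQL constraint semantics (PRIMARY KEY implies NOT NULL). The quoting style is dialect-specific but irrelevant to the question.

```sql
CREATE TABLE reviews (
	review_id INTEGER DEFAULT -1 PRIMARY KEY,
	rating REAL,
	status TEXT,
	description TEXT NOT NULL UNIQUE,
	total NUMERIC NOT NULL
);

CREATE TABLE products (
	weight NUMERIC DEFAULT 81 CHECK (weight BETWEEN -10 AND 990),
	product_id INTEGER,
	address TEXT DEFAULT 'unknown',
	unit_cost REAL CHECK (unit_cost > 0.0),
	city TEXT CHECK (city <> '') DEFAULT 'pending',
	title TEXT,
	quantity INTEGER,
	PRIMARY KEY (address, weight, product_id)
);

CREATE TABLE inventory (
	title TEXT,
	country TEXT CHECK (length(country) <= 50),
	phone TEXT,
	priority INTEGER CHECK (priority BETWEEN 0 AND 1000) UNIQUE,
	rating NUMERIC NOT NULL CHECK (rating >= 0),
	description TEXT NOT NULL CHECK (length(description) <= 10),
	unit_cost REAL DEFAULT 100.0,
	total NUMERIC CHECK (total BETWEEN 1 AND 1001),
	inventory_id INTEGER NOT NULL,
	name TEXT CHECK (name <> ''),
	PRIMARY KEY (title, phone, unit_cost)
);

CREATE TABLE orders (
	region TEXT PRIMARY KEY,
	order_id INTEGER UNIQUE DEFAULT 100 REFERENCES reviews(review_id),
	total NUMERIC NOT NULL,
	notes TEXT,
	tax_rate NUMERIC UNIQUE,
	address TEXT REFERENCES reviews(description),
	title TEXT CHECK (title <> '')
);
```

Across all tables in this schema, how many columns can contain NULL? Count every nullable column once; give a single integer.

15

reviews: 2 nullable (rating, status — PK (review_id) and explicit NOT NULL columns excluded).
products: 4 nullable (unit_cost, city, title, quantity — PK (address, weight, product_id) and explicit NOT NULL columns excluded).
inventory: 4 nullable (country, priority, total, name — PK (title, phone, unit_cost) and explicit NOT NULL columns excluded).
orders: 5 nullable (order_id, notes, tax_rate, address, title — PK (region) and explicit NOT NULL columns excluded).
Total: 2 + 4 + 4 + 5 = 15.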